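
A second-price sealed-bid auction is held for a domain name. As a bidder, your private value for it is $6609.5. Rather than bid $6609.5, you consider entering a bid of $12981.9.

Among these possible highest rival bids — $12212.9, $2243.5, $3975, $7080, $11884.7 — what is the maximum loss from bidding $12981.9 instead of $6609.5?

$5603.4

$12212.9: truthful gives $0, deviation gives −$5603.4 → loss $5603.4.
$2243.5: same outcome either way → loss $0.
$3975: same outcome either way → loss $0.
$7080: truthful gives $0, deviation gives −$470.5 → loss $470.5.
$11884.7: truthful gives $0, deviation gives −$5275.2 → loss $5275.2.
Maximum loss: $5603.4.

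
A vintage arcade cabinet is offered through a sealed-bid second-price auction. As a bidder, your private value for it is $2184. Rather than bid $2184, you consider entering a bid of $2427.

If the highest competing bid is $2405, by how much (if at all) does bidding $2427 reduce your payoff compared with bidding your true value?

$221

Bidding your value $2184: you lose (since $2184 < $2405). Payoff $0.
Bidding $2427: you win and pay $2405. Payoff $2184 − $2405 = −$221.
The competing bid $2405 lies between your value and your inflated bid, so overbidding wins an item priced above your value.
Loss from deviating = $0 − (−$221) = $221.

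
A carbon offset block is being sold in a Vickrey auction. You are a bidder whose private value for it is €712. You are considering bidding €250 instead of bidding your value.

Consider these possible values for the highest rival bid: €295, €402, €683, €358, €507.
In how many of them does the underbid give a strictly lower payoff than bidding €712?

The deviation hurts exactly when the highest competing bid lies strictly between €250 and €712 — underbidding then forfeits a profitable win.
€295: inside the interval → strictly worse (loss €417).
€402: inside the interval → strictly worse (loss €310).
€683: inside the interval → strictly worse (loss €29).
€358: inside the interval → strictly worse (loss €354).
€507: inside the interval → strictly worse (loss €205).
Count: 5.

5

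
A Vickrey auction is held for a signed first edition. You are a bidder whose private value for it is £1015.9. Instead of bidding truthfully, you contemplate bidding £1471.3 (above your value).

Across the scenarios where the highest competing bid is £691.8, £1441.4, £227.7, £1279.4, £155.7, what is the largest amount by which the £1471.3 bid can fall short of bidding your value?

£691.8: same outcome either way → loss £0.
£1441.4: truthful gives £0, deviation gives −£425.5 → loss £425.5.
£227.7: same outcome either way → loss £0.
£1279.4: truthful gives £0, deviation gives −£263.5 → loss £263.5.
£155.7: same outcome either way → loss £0.
Maximum loss: £425.5.

£425.5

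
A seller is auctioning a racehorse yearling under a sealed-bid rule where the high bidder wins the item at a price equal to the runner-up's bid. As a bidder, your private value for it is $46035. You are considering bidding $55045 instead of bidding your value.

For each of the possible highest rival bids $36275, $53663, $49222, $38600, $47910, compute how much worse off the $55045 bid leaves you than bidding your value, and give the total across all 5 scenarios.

$12690

The deviation costs you only when the competing bid falls strictly between $46035 and $55045; elsewhere both bids give the same outcome.
$36275: outcomes coincide → loss $0.
$53663: truthful payoff $0, deviation payoff −$7628 → loss $7628.
$49222: truthful payoff $0, deviation payoff −$3187 → loss $3187.
$38600: outcomes coincide → loss $0.
$47910: truthful payoff $0, deviation payoff −$1875 → loss $1875.
Total loss = $7628 + $3187 + $1875 = $12690.
In a second-price auction your bid sets only whether you win, not what you pay, so bidding your true value is weakly dominant.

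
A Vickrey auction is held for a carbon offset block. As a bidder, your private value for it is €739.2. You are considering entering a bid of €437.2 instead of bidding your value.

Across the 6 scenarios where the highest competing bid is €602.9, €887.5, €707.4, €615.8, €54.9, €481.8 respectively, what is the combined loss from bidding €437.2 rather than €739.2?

The deviation costs you only when the competing bid falls strictly between €437.2 and €739.2; elsewhere both bids give the same outcome.
€602.9: truthful payoff €136.3, deviation payoff €0 → loss €136.3.
€887.5: outcomes coincide → loss €0.
€707.4: truthful payoff €31.8, deviation payoff €0 → loss €31.8.
€615.8: truthful payoff €123.4, deviation payoff €0 → loss €123.4.
€54.9: outcomes coincide → loss €0.
€481.8: truthful payoff €257.4, deviation payoff €0 → loss €257.4.
Total loss = €136.3 + €31.8 + €123.4 + €257.4 = €548.9.

€548.9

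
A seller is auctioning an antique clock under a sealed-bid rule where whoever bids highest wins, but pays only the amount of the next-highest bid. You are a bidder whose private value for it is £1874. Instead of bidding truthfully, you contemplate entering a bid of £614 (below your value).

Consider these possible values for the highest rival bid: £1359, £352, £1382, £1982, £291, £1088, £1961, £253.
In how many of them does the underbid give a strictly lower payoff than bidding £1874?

The deviation hurts exactly when the highest competing bid lies strictly between £614 and £1874 — underbidding then forfeits a profitable win.
£1359: inside the interval → strictly worse (loss £515).
£352: below both → same outcome either way.
£1382: inside the interval → strictly worse (loss £492).
£1982: above both → same outcome either way.
£291: below both → same outcome either way.
£1088: inside the interval → strictly worse (loss £786).
£1961: above both → same outcome either way.
£253: below both → same outcome either way.
Count: 3.

3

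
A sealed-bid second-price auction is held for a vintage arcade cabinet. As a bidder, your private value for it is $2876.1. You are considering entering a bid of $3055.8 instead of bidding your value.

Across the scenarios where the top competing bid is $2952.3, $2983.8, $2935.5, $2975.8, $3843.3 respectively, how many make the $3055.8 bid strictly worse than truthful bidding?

4

The deviation hurts exactly when the highest competing bid lies strictly between $2876.1 and $3055.8 — overbidding then wins at a price above your value.
$2952.3: inside the interval → strictly worse (loss $76.2).
$2983.8: inside the interval → strictly worse (loss $107.7).
$2935.5: inside the interval → strictly worse (loss $59.4).
$2975.8: inside the interval → strictly worse (loss $99.7).
$3843.3: above both → same outcome either way.
Count: 4.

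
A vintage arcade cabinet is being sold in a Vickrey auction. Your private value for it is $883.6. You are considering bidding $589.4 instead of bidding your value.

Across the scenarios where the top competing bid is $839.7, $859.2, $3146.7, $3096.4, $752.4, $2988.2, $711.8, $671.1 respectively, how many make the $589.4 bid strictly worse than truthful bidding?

The deviation hurts exactly when the highest competing bid lies strictly between $589.4 and $883.6 — underbidding then forfeits a profitable win.
$839.7: inside the interval → strictly worse (loss $43.9).
$859.2: inside the interval → strictly worse (loss $24.4).
$3146.7: above both → same outcome either way.
$3096.4: above both → same outcome either way.
$752.4: inside the interval → strictly worse (loss $131.2).
$2988.2: above both → same outcome either way.
$711.8: inside the interval → strictly worse (loss $171.8).
$671.1: inside the interval → strictly worse (loss $212.5).
Count: 5.

5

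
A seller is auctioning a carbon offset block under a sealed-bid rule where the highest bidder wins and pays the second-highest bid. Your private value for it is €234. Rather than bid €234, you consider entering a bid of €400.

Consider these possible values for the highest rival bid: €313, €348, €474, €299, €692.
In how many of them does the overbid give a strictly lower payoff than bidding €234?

3

The deviation hurts exactly when the highest competing bid lies strictly between €234 and €400 — overbidding then wins at a price above your value.
€313: inside the interval → strictly worse (loss €79).
€348: inside the interval → strictly worse (loss €114).
€474: above both → same outcome either way.
€299: inside the interval → strictly worse (loss €65).
€692: above both → same outcome either way.
Count: 3.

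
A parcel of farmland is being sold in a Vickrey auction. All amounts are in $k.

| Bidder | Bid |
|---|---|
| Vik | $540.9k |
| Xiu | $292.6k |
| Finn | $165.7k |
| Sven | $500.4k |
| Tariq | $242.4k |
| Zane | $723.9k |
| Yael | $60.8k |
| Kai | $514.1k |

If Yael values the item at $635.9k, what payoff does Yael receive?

$0k

Highest bid: Zane at $723.9k, so Zane wins.
Second-highest bid: Vik at $540.9k — that is the price the winner pays.
Yael did not win, so Yael pays nothing and receives nothing: payoff $0k.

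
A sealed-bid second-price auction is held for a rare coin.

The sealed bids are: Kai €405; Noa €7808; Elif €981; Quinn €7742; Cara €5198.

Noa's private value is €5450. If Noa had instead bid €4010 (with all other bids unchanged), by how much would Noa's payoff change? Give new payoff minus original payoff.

€2292

The highest bid among the other bidders is €7742; Noa's bid doesn't change that.
Original bid €7808: Noa is highest, pays the top rival bid €7742; payoff €5450 − €7742 = −€2292.
Alternative bid €4010: Noa is not highest (top rival bid is €7742); payoff €0.
Change in payoff = €0 − (−€2292) = €2292.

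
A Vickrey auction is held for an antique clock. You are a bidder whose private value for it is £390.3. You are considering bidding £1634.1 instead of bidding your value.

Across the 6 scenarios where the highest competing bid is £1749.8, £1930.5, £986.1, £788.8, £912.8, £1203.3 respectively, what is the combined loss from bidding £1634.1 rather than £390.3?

The deviation costs you only when the competing bid falls strictly between £390.3 and £1634.1; elsewhere both bids give the same outcome.
£1749.8: outcomes coincide → loss £0.
£1930.5: outcomes coincide → loss £0.
£986.1: truthful payoff £0, deviation payoff −£595.8 → loss £595.8.
£788.8: truthful payoff £0, deviation payoff −£398.5 → loss £398.5.
£912.8: truthful payoff £0, deviation payoff −£522.5 → loss £522.5.
£1203.3: truthful payoff £0, deviation payoff −£813 → loss £813.
Total loss = £595.8 + £398.5 + £522.5 + £813 = £2329.8.
Because the price is fixed by the runner-up's bid, deviating from your value can only change a good outcome into a bad one — never the reverse.

£2329.8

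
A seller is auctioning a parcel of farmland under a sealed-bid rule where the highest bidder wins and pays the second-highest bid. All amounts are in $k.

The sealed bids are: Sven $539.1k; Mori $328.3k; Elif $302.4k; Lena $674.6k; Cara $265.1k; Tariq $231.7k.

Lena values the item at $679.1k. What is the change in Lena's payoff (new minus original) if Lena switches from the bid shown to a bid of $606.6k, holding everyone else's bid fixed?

The highest bid among the other bidders is $539.1k; Lena's bid doesn't change that.
Original bid $674.6k: Lena is highest, pays the top rival bid $539.1k; payoff $679.1k − $539.1k = $140k.
Alternative bid $606.6k: Lena is highest, pays the top rival bid $539.1k; payoff $679.1k − $539.1k = $140k.
Change in payoff = $140k − ($140k) = $0k.

$0k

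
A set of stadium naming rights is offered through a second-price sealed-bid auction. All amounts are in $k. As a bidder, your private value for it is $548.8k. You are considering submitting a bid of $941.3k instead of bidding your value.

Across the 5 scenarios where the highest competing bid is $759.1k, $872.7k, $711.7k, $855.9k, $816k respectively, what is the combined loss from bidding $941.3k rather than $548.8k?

$1271.4k

The deviation costs you only when the competing bid falls strictly between $548.8k and $941.3k; elsewhere both bids give the same outcome.
$759.1k: truthful payoff $0k, deviation payoff −$210.3k → loss $210.3k.
$872.7k: truthful payoff $0k, deviation payoff −$323.9k → loss $323.9k.
$711.7k: truthful payoff $0k, deviation payoff −$162.9k → loss $162.9k.
$855.9k: truthful payoff $0k, deviation payoff −$307.1k → loss $307.1k.
$816k: truthful payoff $0k, deviation payoff −$267.2k → loss $267.2k.
Total loss = $210.3k + $323.9k + $162.9k + $307.1k + $267.2k = $1271.4k.
Because the price is fixed by the runner-up's bid, deviating from your value can only change a good outcome into a bad one — never the reverse.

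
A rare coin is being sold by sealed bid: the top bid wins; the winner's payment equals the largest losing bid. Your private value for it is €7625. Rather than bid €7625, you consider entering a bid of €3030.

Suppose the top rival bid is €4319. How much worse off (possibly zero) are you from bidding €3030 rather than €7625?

€3306

Bidding your value €7625: you win (since €7625 > €4319) and pay €4319. Payoff €3306.
Bidding €3030: you lose. Payoff €0.
The competing bid €4319 lies between your shaded bid and your value, so underbidding forfeits an item you could have won at a profitable price.
Loss from deviating = €3306 − (€0) = €3306.
In a second-price auction your bid sets only whether you win, not what you pay, so bidding your true value is weakly dominant.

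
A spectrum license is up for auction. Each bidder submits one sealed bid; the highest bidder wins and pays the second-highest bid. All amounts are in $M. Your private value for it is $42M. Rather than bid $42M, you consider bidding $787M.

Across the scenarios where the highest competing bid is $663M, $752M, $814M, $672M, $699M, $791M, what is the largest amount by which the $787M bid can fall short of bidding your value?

$710M

$663M: truthful gives $0M, deviation gives −$621M → loss $621M.
$752M: truthful gives $0M, deviation gives −$710M → loss $710M.
$814M: same outcome either way → loss $0M.
$672M: truthful gives $0M, deviation gives −$630M → loss $630M.
$699M: truthful gives $0M, deviation gives −$657M → loss $657M.
$791M: same outcome either way → loss $0M.
Maximum loss: $710M.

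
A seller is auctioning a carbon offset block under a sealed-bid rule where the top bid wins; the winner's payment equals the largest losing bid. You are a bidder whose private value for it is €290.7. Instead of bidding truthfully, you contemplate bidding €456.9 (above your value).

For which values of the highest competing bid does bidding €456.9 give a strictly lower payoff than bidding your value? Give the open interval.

If the competing bid is below €290.7, both bids win at the same price — no difference.
If it is above €456.9, both bids lose — no difference.
If it lies strictly between €290.7 and €456.9, bidding your value loses (payoff 0) while bidding €456.9 wins at a price above your value (payoff negative).
So the deviation strictly hurts on the open interval (€290.7, €456.9).

(€290.7, €456.9)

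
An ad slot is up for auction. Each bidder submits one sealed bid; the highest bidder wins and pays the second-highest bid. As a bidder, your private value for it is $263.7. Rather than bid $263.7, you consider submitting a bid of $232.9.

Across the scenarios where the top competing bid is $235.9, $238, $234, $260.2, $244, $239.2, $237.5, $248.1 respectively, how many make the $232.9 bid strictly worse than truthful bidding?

The deviation hurts exactly when the highest competing bid lies strictly between $232.9 and $263.7 — underbidding then forfeits a profitable win.
$235.9: inside the interval → strictly worse (loss $27.8).
$238: inside the interval → strictly worse (loss $25.7).
$234: inside the interval → strictly worse (loss $29.7).
$260.2: inside the interval → strictly worse (loss $3.5).
$244: inside the interval → strictly worse (loss $19.7).
$239.2: inside the interval → strictly worse (loss $24.5).
$237.5: inside the interval → strictly worse (loss $26.2).
$248.1: inside the interval → strictly worse (loss $15.6).
Count: 8.

8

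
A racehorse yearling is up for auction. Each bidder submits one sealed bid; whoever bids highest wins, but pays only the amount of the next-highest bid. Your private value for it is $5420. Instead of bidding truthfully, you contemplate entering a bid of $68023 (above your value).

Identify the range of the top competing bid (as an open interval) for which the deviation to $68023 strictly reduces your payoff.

($5420, $68023)

If the competing bid is below $5420, both bids win at the same price — no difference.
If it is above $68023, both bids lose — no difference.
If it lies strictly between $5420 and $68023, bidding your value loses (payoff 0) while bidding $68023 wins at a price above your value (payoff negative).
So the deviation strictly hurts on the open interval ($5420, $68023).
Truthful bidding weakly dominates here: raising your bid can only win items priced above your value, and lowering it can only forfeit items priced below.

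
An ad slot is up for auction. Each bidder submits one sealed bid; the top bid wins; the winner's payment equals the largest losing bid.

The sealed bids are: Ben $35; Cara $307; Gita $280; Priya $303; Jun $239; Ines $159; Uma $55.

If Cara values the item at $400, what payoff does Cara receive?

Highest bid: Cara at $307, so Cara wins.
Second-highest bid: Priya at $303 — that is the price the winner pays.
Cara's payoff = value − price = $400 − $303 = $97.

$97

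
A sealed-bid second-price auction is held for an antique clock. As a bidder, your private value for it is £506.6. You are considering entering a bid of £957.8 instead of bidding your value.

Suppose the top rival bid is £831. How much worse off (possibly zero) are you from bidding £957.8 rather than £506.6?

£324.4

Bidding your value £506.6: you lose (since £506.6 < £831). Payoff £0.
Bidding £957.8: you win and pay £831. Payoff £506.6 − £831 = −£324.4.
The competing bid £831 lies between your value and your inflated bid, so overbidding wins an item priced above your value.
Loss from deviating = £0 − (−£324.4) = £324.4.
Truthful bidding weakly dominates here: raising your bid can only win items priced above your value, and lowering it can only forfeit items priced below.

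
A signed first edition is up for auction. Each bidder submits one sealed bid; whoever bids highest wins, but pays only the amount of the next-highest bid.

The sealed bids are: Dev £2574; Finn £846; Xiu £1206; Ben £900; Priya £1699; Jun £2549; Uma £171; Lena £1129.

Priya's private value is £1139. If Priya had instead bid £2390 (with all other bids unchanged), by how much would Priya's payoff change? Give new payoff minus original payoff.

£0

The highest bid among the other bidders is £2574; Priya's bid doesn't change that.
Original bid £1699: Priya is not highest (top rival bid is £2574); payoff £0.
Alternative bid £2390: Priya is not highest (top rival bid is £2574); payoff £0.
Change in payoff = £0 − (£0) = £0.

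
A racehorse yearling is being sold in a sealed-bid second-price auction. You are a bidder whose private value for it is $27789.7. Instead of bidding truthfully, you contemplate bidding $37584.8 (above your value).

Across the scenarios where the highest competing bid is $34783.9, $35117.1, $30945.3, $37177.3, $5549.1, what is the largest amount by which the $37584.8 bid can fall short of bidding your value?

$9387.6

$34783.9: truthful gives $0, deviation gives −$6994.2 → loss $6994.2.
$35117.1: truthful gives $0, deviation gives −$7327.4 → loss $7327.4.
$30945.3: truthful gives $0, deviation gives −$3155.6 → loss $3155.6.
$37177.3: truthful gives $0, deviation gives −$9387.6 → loss $9387.6.
$5549.1: same outcome either way → loss $0.
Maximum loss: $9387.6.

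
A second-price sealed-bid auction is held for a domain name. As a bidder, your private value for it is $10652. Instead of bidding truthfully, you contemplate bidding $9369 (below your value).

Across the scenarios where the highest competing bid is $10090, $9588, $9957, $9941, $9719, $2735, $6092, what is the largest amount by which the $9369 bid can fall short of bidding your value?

$1064

$10090: truthful gives $562, deviation gives $0 → loss $562.
$9588: truthful gives $1064, deviation gives $0 → loss $1064.
$9957: truthful gives $695, deviation gives $0 → loss $695.
$9941: truthful gives $711, deviation gives $0 → loss $711.
$9719: truthful gives $933, deviation gives $0 → loss $933.
$2735: same outcome either way → loss $0.
$6092: same outcome either way → loss $0.
Maximum loss: $1064.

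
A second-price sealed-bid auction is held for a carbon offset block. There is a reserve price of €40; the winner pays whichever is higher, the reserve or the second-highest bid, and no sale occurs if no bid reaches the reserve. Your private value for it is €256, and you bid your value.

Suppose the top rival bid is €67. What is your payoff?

€189

Your bid €256 is the highest and exceeds the reserve.
Price = max(second-highest bid, reserve) = max(€67, €40) = €67.
Payoff = €256 − €67 = €189.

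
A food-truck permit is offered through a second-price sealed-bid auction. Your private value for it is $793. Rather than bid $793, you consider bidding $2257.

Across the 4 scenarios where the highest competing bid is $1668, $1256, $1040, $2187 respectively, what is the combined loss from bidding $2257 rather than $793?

The deviation costs you only when the competing bid falls strictly between $793 and $2257; elsewhere both bids give the same outcome.
$1668: truthful payoff $0, deviation payoff −$875 → loss $875.
$1256: truthful payoff $0, deviation payoff −$463 → loss $463.
$1040: truthful payoff $0, deviation payoff −$247 → loss $247.
$2187: truthful payoff $0, deviation payoff −$1394 → loss $1394.
Total loss = $875 + $463 + $247 + $1394 = $2979.

$2979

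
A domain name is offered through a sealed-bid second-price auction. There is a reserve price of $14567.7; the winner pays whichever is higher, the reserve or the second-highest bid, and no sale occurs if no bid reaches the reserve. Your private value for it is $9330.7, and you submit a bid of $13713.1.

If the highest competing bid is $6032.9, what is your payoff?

Your bid $13713.1 is the highest bid but falls below the reserve $14567.7, so the item goes unsold. Payoff $0.

$0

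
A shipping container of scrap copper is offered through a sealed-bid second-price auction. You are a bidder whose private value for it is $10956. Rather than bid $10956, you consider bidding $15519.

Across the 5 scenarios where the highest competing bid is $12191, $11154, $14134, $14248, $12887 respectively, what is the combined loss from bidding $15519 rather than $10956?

The deviation costs you only when the competing bid falls strictly between $10956 and $15519; elsewhere both bids give the same outcome.
$12191: truthful payoff $0, deviation payoff −$1235 → loss $1235.
$11154: truthful payoff $0, deviation payoff −$198 → loss $198.
$14134: truthful payoff $0, deviation payoff −$3178 → loss $3178.
$14248: truthful payoff $0, deviation payoff −$3292 → loss $3292.
$12887: truthful payoff $0, deviation payoff −$1931 → loss $1931.
Total loss = $1235 + $198 + $3178 + $3292 + $1931 = $9834.

$9834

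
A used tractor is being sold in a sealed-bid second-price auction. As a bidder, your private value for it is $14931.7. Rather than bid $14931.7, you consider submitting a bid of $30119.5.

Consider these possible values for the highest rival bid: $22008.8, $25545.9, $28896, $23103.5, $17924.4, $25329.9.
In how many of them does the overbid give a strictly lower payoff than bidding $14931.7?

6

The deviation hurts exactly when the highest competing bid lies strictly between $14931.7 and $30119.5 — overbidding then wins at a price above your value.
$22008.8: inside the interval → strictly worse (loss $7077.1).
$25545.9: inside the interval → strictly worse (loss $10614.2).
$28896: inside the interval → strictly worse (loss $13964.3).
$23103.5: inside the interval → strictly worse (loss $8171.8).
$17924.4: inside the interval → strictly worse (loss $2992.7).
$25329.9: inside the interval → strictly worse (loss $10398.2).
Count: 6.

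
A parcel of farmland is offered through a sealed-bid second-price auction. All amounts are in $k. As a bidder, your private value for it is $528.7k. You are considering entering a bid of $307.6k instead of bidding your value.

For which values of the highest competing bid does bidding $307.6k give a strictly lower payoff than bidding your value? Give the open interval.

If the competing bid is below $307.6k, both bids win at the same price — no difference.
If it is above $528.7k, both bids lose — no difference.
If it lies strictly between $307.6k and $528.7k, bidding your value wins at a price below your value (positive payoff) while bidding $307.6k loses (payoff 0).
So the deviation strictly hurts on the open interval ($307.6k, $528.7k).

($307.6k, $528.7k)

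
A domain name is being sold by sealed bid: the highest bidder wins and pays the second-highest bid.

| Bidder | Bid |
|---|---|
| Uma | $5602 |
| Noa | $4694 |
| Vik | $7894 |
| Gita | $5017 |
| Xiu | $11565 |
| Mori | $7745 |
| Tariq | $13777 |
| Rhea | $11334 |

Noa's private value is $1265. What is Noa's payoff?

$0

Highest bid: Tariq at $13777, so Tariq wins.
Second-highest bid: Xiu at $11565 — that is the price the winner pays.
Noa did not win, so Noa pays nothing and receives nothing: payoff $0.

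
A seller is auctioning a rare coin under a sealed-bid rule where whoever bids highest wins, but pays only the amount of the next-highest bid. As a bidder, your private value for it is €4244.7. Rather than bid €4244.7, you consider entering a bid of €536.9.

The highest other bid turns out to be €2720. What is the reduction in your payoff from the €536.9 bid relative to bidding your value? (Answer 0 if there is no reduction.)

Bidding your value €4244.7: you win (since €4244.7 > €2720) and pay €2720. Payoff €1524.7.
Bidding €536.9: you lose. Payoff €0.
The competing bid €2720 lies between your shaded bid and your value, so underbidding forfeits an item you could have won at a profitable price.
Loss from deviating = €1524.7 − (€0) = €1524.7.

€1524.7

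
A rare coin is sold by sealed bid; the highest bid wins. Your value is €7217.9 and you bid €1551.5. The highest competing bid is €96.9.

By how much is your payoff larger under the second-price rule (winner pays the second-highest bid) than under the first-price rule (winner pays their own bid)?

You have the highest bid, so you win under either rule.
Second-price: pay €96.9 → payoff €7121.
First-price: pay your own bid €1551.5 → payoff €5666.4.
Difference = €7121 − (€5666.4) = €1454.6.

€1454.6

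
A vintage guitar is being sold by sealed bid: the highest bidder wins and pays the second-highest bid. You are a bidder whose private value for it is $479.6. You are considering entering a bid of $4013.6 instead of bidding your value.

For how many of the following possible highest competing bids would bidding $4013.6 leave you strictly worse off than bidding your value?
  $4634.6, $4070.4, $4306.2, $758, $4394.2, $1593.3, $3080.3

3

The deviation hurts exactly when the highest competing bid lies strictly between $479.6 and $4013.6 — overbidding then wins at a price above your value.
$4634.6: above both → same outcome either way.
$4070.4: above both → same outcome either way.
$4306.2: above both → same outcome either way.
$758: inside the interval → strictly worse (loss $278.4).
$4394.2: above both → same outcome either way.
$1593.3: inside the interval → strictly worse (loss $1113.7).
$3080.3: inside the interval → strictly worse (loss $2600.7).
Count: 3.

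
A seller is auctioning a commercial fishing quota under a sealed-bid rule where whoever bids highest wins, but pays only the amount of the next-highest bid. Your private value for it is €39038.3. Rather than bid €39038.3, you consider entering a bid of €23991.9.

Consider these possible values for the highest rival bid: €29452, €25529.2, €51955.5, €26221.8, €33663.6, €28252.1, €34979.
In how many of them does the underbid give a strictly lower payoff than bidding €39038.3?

6

The deviation hurts exactly when the highest competing bid lies strictly between €23991.9 and €39038.3 — underbidding then forfeits a profitable win.
€29452: inside the interval → strictly worse (loss €9586.3).
€25529.2: inside the interval → strictly worse (loss €13509.1).
€51955.5: above both → same outcome either way.
€26221.8: inside the interval → strictly worse (loss €12816.5).
€33663.6: inside the interval → strictly worse (loss €5374.7).
€28252.1: inside the interval → strictly worse (loss €10786.2).
€34979: inside the interval → strictly worse (loss €4059.3).
Count: 6.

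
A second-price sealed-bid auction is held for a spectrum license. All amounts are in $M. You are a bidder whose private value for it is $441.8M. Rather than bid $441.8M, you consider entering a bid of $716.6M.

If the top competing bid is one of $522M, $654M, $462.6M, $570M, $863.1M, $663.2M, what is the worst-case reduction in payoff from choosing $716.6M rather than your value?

$522M: truthful gives $0M, deviation gives −$80.2M → loss $80.2M.
$654M: truthful gives $0M, deviation gives −$212.2M → loss $212.2M.
$462.6M: truthful gives $0M, deviation gives −$20.8M → loss $20.8M.
$570M: truthful gives $0M, deviation gives −$128.2M → loss $128.2M.
$863.1M: same outcome either way → loss $0M.
$663.2M: truthful gives $0M, deviation gives −$221.4M → loss $221.4M.
Maximum loss: $221.4M.

$221.4M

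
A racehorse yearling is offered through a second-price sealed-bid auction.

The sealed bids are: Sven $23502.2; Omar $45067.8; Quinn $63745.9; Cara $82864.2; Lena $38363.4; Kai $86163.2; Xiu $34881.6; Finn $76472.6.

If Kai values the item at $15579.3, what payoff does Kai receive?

Highest bid: Kai at $86163.2, so Kai wins.
Second-highest bid: Cara at $82864.2 — that is the price the winner pays.
Kai's payoff = value − price = $15579.3 − $82864.2 = −$67284.9.

−$67284.9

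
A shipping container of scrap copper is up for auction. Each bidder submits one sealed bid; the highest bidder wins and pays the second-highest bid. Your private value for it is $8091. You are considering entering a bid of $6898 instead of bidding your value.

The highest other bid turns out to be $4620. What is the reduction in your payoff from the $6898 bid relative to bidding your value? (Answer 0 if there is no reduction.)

Bidding your value $8091: you win (since $8091 > $4620) and pay $4620. Payoff $3471.
Bidding $6898: you win and pay $4620. Payoff $8091 − $4620 = $3471.
Difference = $3471 − $3471 = $0; both bids lead to the same outcome because the competing bid is below both your value and your alternative bid.

$0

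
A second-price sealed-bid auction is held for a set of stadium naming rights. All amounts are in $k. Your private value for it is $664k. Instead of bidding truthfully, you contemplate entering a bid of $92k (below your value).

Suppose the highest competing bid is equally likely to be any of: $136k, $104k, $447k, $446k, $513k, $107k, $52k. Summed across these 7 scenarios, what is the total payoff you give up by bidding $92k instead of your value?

$2231k

The deviation costs you only when the competing bid falls strictly between $92k and $664k; elsewhere both bids give the same outcome.
$136k: truthful payoff $528k, deviation payoff $0k → loss $528k.
$104k: truthful payoff $560k, deviation payoff $0k → loss $560k.
$447k: truthful payoff $217k, deviation payoff $0k → loss $217k.
$446k: truthful payoff $218k, deviation payoff $0k → loss $218k.
$513k: truthful payoff $151k, deviation payoff $0k → loss $151k.
$107k: truthful payoff $557k, deviation payoff $0k → loss $557k.
$52k: outcomes coincide → loss $0k.
Total loss = $528k + $560k + $217k + $218k + $151k + $557k = $2231k.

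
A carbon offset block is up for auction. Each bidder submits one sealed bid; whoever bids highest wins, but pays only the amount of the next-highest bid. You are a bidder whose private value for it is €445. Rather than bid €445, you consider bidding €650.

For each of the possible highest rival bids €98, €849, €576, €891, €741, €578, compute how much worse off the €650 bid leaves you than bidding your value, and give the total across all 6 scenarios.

€264

The deviation costs you only when the competing bid falls strictly between €445 and €650; elsewhere both bids give the same outcome.
€98: outcomes coincide → loss €0.
€849: outcomes coincide → loss €0.
€576: truthful payoff €0, deviation payoff −€131 → loss €131.
€891: outcomes coincide → loss €0.
€741: outcomes coincide → loss €0.
€578: truthful payoff €0, deviation payoff −€133 → loss €133.
Total loss = €131 + €133 = €264.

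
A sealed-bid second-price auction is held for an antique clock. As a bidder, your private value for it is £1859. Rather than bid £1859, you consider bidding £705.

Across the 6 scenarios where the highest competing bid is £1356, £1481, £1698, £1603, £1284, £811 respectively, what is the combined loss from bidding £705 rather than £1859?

£2921

The deviation costs you only when the competing bid falls strictly between £705 and £1859; elsewhere both bids give the same outcome.
£1356: truthful payoff £503, deviation payoff £0 → loss £503.
£1481: truthful payoff £378, deviation payoff £0 → loss £378.
£1698: truthful payoff £161, deviation payoff £0 → loss £161.
£1603: truthful payoff £256, deviation payoff £0 → loss £256.
£1284: truthful payoff £575, deviation payoff £0 → loss £575.
£811: truthful payoff £1048, deviation payoff £0 → loss £1048.
Total loss = £503 + £378 + £161 + £256 + £575 + £1048 = £2921.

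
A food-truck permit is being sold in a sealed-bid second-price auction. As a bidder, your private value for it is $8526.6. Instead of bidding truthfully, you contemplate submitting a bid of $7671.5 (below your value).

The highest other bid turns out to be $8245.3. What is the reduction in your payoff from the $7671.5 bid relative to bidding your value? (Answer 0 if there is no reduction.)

Bidding your value $8526.6: you win (since $8526.6 > $8245.3) and pay $8245.3. Payoff $281.3.
Bidding $7671.5: you lose. Payoff $0.
The competing bid $8245.3 lies between your shaded bid and your value, so underbidding forfeits an item you could have won at a profitable price.
Loss from deviating = $281.3 − ($0) = $281.3.

$281.3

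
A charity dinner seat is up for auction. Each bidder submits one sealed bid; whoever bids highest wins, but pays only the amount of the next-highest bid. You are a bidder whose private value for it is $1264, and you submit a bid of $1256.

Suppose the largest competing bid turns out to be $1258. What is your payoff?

$0

Your bid $1256 is below the highest competing bid $1258, so you lose.
A losing bidder pays nothing and receives nothing: payoff = $0.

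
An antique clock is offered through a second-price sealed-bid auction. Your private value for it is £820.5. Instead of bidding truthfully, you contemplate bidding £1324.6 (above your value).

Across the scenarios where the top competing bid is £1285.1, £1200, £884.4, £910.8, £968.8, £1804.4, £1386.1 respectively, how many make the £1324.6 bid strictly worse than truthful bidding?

5

The deviation hurts exactly when the highest competing bid lies strictly between £820.5 and £1324.6 — overbidding then wins at a price above your value.
£1285.1: inside the interval → strictly worse (loss £464.6).
£1200: inside the interval → strictly worse (loss £379.5).
£884.4: inside the interval → strictly worse (loss £63.9).
£910.8: inside the interval → strictly worse (loss £90.3).
£968.8: inside the interval → strictly worse (loss £148.3).
£1804.4: above both → same outcome either way.
£1386.1: above both → same outcome either way.
Count: 5.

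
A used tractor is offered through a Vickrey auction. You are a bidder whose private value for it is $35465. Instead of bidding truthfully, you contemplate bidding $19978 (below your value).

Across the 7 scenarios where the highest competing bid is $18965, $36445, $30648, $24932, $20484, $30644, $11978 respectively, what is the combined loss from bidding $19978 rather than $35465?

$35152

The deviation costs you only when the competing bid falls strictly between $19978 and $35465; elsewhere both bids give the same outcome.
$18965: outcomes coincide → loss $0.
$36445: outcomes coincide → loss $0.
$30648: truthful payoff $4817, deviation payoff $0 → loss $4817.
$24932: truthful payoff $10533, deviation payoff $0 → loss $10533.
$20484: truthful payoff $14981, deviation payoff $0 → loss $14981.
$30644: truthful payoff $4821, deviation payoff $0 → loss $4821.
$11978: outcomes coincide → loss $0.
Total loss = $4817 + $10533 + $14981 + $4821 = $35152.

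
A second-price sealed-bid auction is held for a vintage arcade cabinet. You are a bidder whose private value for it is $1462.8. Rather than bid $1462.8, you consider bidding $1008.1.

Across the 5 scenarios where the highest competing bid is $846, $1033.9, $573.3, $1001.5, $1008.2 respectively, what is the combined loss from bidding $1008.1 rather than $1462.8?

$883.5

The deviation costs you only when the competing bid falls strictly between $1008.1 and $1462.8; elsewhere both bids give the same outcome.
$846: outcomes coincide → loss $0.
$1033.9: truthful payoff $428.9, deviation payoff $0 → loss $428.9.
$573.3: outcomes coincide → loss $0.
$1001.5: outcomes coincide → loss $0.
$1008.2: truthful payoff $454.6, deviation payoff $0 → loss $454.6.
Total loss = $428.9 + $454.6 = $883.5.
In a second-price auction your bid sets only whether you win, not what you pay, so bidding your true value is weakly dominant.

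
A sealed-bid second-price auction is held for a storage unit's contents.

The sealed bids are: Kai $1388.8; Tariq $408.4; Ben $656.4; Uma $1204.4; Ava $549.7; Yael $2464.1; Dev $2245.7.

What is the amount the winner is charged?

Highest bid: Yael at $2464.1, so Yael wins.
Second-highest bid: Dev at $2245.7 — that is the price the winner pays.

$2245.7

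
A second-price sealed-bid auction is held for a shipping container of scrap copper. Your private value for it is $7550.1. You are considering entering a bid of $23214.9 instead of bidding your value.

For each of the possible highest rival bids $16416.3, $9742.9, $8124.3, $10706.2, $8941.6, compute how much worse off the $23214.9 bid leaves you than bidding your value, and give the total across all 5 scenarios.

$16180.8

The deviation costs you only when the competing bid falls strictly between $7550.1 and $23214.9; elsewhere both bids give the same outcome.
$16416.3: truthful payoff $0, deviation payoff −$8866.2 → loss $8866.2.
$9742.9: truthful payoff $0, deviation payoff −$2192.8 → loss $2192.8.
$8124.3: truthful payoff $0, deviation payoff −$574.2 → loss $574.2.
$10706.2: truthful payoff $0, deviation payoff −$3156.1 → loss $3156.1.
$8941.6: truthful payoff $0, deviation payoff −$1391.5 → loss $1391.5.
Total loss = $8866.2 + $2192.8 + $574.2 + $3156.1 + $1391.5 = $16180.8.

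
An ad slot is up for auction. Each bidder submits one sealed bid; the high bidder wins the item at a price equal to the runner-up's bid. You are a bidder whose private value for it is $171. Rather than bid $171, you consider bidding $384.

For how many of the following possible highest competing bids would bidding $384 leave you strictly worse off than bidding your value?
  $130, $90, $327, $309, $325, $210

4

The deviation hurts exactly when the highest competing bid lies strictly between $171 and $384 — overbidding then wins at a price above your value.
$130: below both → same outcome either way.
$90: below both → same outcome either way.
$327: inside the interval → strictly worse (loss $156).
$309: inside the interval → strictly worse (loss $138).
$325: inside the interval → strictly worse (loss $154).
$210: inside the interval → strictly worse (loss $39).
Count: 4.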